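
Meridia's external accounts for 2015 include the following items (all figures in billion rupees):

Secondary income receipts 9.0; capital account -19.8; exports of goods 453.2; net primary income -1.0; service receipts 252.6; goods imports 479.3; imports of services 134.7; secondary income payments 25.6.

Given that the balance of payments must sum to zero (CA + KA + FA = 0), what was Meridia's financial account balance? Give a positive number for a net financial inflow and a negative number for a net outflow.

Goods balance = 453.2 - 479.3 = -26.1
Services balance = 252.6 - 134.7 = 117.9
Trade balance (goods + services) = -26.1 + 117.9 = 91.8
Net primary income = -1.0
Net secondary income = 9.0 - 25.6 = -16.6
Current account = 91.8 + (-1.0) + (-16.6) = 74.2
Financial account = -(74.2 + (-19.8)) = -54.4

-54.4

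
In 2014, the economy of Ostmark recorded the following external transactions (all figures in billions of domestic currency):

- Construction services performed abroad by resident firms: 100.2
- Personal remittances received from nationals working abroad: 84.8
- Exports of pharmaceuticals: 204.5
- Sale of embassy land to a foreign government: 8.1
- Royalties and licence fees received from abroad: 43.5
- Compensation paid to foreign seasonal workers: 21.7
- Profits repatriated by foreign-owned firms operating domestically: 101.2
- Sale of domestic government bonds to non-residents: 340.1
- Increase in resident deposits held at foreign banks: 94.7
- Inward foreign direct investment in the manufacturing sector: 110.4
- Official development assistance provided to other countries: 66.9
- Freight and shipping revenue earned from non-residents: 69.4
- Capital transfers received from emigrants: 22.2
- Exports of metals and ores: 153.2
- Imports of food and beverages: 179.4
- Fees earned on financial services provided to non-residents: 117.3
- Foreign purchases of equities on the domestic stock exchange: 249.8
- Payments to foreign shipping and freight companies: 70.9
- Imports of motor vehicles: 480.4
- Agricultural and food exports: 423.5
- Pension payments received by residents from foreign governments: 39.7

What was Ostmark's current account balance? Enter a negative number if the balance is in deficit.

Goods: -480.4 + 153.2 + 204.5 - 179.4 + 423.5 = 121.4
Services: 100.2 + 69.4 + 43.5 + 117.3 - 70.9 = 259.5
Primary income: -21.7 - 101.2 = -122.9
Secondary income: 39.7 + 84.8 - 66.9 = 57.6
Current account = 121.4 + 259.5 + (-122.9) + 57.6 = 315.6
(Excluded from the current account — capital account: sale of embassy land to a foreign government 8.1, capital transfers received from emigrants 22.2; financial account: sale of domestic government bonds to non-residents 340.1, increase in resident deposits held at foreign banks 94.7, inward foreign direct investment in the manufacturing sector 110.4, foreign purchases of equities on the domestic stock exchange 249.8.)

315.6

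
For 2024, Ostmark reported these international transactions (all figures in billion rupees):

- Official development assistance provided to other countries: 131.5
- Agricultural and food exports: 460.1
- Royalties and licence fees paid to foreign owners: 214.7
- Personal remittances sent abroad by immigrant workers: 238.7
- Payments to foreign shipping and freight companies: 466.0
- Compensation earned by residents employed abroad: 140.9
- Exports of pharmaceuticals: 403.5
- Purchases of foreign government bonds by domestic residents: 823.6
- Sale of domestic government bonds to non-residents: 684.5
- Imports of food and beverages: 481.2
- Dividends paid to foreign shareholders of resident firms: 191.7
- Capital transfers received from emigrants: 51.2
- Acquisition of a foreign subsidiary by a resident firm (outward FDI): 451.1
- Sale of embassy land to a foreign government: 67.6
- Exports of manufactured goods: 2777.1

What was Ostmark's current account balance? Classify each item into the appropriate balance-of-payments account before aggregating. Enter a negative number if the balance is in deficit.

2057.8

Goods: 403.5 + 460.1 - 481.2 + 2777.1 = 3159.5
Services: -466.0 - 214.7 = -680.7
Primary income: 140.9 - 191.7 = -50.8
Secondary income: -238.7 - 131.5 = -370.2
Current account = 3159.5 + (-680.7) + (-50.8) + (-370.2) = 2057.8
(Excluded from the current account — financial account: purchases of foreign government bonds by domestic residents 823.6, sale of domestic government bonds to non-residents 684.5, acquisition of a foreign subsidiary by a resident firm (outward FDI) 451.1; capital account: capital transfers received from emigrants 51.2, sale of embassy land to a foreign government 67.6.)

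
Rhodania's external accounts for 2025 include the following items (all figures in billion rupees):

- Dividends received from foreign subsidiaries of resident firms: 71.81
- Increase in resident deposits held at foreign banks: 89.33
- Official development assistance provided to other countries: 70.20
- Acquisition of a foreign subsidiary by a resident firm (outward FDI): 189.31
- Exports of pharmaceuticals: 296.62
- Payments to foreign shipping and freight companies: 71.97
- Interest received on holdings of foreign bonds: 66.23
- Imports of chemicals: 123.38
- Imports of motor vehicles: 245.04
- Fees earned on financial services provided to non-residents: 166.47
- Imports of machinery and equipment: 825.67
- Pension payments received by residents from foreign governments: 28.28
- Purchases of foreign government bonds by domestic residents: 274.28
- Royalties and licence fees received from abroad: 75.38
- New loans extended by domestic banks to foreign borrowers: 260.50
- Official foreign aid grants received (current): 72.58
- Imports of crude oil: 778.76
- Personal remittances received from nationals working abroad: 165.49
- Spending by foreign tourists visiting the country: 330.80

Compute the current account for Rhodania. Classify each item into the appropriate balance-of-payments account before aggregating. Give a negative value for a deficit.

Goods: -825.67 + 296.62 - 245.04 - 778.76 - 123.38 = -1676.23
Services: -71.97 + 166.47 + 75.38 + 330.80 = 500.68
Primary income: 66.23 + 71.81 = 138.04
Secondary income: 28.28 + 165.49 + 72.58 - 70.20 = 196.15
Current account = (-1676.23) + 500.68 + 138.04 + 196.15 = -841.36
(Excluded from the current account — financial account: increase in resident deposits held at foreign banks 89.33, acquisition of a foreign subsidiary by a resident firm (outward FDI) 189.31, purchases of foreign government bonds by domestic residents 274.28, new loans extended by domestic banks to foreign borrowers 260.50.)

-841.36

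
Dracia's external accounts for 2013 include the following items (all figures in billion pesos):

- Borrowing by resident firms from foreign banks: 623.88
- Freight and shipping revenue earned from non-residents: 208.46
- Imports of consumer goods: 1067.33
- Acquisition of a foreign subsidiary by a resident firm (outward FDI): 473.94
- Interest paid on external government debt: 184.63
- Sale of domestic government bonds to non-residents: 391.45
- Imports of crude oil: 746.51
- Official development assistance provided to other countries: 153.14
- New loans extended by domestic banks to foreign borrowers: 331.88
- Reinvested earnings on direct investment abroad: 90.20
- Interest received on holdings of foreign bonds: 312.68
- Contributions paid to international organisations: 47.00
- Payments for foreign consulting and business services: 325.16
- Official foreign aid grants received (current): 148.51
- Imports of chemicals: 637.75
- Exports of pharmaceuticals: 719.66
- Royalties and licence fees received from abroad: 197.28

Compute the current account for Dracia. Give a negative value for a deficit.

-1484.73

Goods: 719.66 - 746.51 - 637.75 - 1067.33 = -1731.93
Services: 208.46 - 325.16 + 197.28 = 80.58
Primary income: -184.63 + 312.68 + 90.20 = 218.25
Secondary income: 148.51 - 47.00 - 153.14 = -51.63
Current account = (-1731.93) + 80.58 + 218.25 + (-51.63) = -1484.73
(Excluded from the current account — financial account: borrowing by resident firms from foreign banks 623.88, acquisition of a foreign subsidiary by a resident firm (outward FDI) 473.94, sale of domestic government bonds to non-residents 391.45, new loans extended by domestic banks to foreign borrowers 331.88.)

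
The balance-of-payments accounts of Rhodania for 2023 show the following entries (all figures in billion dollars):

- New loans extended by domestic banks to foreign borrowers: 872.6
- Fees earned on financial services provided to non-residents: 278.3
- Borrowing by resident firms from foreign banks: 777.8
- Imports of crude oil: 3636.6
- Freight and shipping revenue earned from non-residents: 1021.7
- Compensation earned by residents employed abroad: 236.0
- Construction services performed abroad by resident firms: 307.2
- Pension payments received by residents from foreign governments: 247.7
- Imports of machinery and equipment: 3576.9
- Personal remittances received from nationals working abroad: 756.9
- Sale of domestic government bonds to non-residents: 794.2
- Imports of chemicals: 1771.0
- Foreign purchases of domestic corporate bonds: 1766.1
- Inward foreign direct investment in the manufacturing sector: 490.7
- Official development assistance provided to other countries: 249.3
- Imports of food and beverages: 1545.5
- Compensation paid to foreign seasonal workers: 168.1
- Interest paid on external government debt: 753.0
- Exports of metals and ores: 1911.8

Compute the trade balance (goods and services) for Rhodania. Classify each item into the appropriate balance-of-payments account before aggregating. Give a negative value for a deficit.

Goods: -3576.9 - 1771.0 + 1911.8 - 1545.5 - 3636.6 = -8618.2
Services: 1021.7 + 278.3 + 307.2 = 1607.2
Trade balance = -8618.2 + 1607.2 = -7011.0
(Excluded from the trade balance — financial account: new loans extended by domestic banks to foreign borrowers 872.6, borrowing by resident firms from foreign banks 777.8, sale of domestic government bonds to non-residents 794.2, foreign purchases of domestic corporate bonds 1766.1, inward foreign direct investment in the manufacturing sector 490.7; primary income: compensation earned by residents employed abroad 236.0, compensation paid to foreign seasonal workers 168.1, interest paid on external government debt 753.0; secondary income: pension payments received by residents from foreign governments 247.7, personal remittances received from nationals working abroad 756.9, official development assistance provided to other countries 249.3.)

-7011.0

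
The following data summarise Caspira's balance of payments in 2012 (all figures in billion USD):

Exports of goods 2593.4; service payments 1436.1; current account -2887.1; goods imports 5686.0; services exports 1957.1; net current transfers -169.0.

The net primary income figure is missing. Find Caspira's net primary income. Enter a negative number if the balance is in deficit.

Current account = goods balance + services balance + net primary income + net secondary income
Sum of the known components = -2740.6
Net primary income = CA - (known components) = -2887.1 - (-2740.6) = -146.5

-146.5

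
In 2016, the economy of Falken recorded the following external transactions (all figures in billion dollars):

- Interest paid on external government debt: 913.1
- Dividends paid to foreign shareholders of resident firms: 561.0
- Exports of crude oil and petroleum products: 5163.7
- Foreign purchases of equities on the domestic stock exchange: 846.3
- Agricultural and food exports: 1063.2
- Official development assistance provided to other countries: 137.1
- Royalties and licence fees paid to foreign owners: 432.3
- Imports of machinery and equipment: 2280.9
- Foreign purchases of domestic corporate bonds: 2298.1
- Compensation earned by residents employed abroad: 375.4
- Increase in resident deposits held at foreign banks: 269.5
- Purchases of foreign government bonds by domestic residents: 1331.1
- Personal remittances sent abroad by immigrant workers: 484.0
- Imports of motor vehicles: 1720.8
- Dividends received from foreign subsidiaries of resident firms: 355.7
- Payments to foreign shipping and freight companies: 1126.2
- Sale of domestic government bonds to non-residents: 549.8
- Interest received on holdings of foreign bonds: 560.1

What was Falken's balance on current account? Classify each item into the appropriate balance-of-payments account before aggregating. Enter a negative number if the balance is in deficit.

-137.3

Goods: -1720.8 + 5163.7 + 1063.2 - 2280.9 = 2225.2
Services: -432.3 - 1126.2 = -1558.5
Primary income: -913.1 + 375.4 + 355.7 + 560.1 - 561.0 = -182.9
Secondary income: -484.0 - 137.1 = -621.1
Current account = 2225.2 + (-1558.5) + (-182.9) + (-621.1) = -137.3
(Excluded from the current account — financial account: foreign purchases of equities on the domestic stock exchange 846.3, foreign purchases of domestic corporate bonds 2298.1, increase in resident deposits held at foreign banks 269.5, purchases of foreign government bonds by domestic residents 1331.1, sale of domestic government bonds to non-residents 549.8.)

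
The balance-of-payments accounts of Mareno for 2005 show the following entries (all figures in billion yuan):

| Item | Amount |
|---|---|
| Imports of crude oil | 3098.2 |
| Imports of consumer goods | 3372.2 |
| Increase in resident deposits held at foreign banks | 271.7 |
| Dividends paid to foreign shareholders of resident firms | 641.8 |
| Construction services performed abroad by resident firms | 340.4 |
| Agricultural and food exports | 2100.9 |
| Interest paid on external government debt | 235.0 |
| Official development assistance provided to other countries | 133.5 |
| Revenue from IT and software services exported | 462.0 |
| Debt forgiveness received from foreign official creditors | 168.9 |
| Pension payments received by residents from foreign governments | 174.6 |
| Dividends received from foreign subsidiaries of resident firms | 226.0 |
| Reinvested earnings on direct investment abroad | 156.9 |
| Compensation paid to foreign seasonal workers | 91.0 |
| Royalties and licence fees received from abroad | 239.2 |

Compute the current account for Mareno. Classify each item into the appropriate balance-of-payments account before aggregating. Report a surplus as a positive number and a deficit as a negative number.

-3871.7

Goods: -3098.2 - 3372.2 + 2100.9 = -4369.5
Services: 239.2 + 340.4 + 462.0 = 1041.6
Primary income: 156.9 - 91.0 - 641.8 - 235.0 + 226.0 = -584.9
Secondary income: -133.5 + 174.6 = 41.1
Current account = (-4369.5) + 1041.6 + (-584.9) + 41.1 = -3871.7
(Excluded from the current account — financial account: increase in resident deposits held at foreign banks 271.7; capital account: debt forgiveness received from foreign official creditors 168.9.)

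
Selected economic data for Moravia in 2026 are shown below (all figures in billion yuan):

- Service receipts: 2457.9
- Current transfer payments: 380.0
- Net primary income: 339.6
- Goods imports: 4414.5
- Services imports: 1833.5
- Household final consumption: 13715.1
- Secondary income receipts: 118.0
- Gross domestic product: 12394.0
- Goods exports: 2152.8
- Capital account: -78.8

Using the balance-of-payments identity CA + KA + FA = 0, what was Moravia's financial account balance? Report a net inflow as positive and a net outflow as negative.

Goods balance = 2152.8 - 4414.5 = -2261.7
Services balance = 2457.9 - 1833.5 = 624.4
Trade balance (goods + services) = -2261.7 + 624.4 = -1637.3
Net primary income = 339.6
Net secondary income = 118.0 - 380.0 = -262.0
Current account = -1637.3 + 339.6 + (-262.0) = -1559.7
Financial account = -(-1559.7 + (-78.8)) = 1638.5

1638.5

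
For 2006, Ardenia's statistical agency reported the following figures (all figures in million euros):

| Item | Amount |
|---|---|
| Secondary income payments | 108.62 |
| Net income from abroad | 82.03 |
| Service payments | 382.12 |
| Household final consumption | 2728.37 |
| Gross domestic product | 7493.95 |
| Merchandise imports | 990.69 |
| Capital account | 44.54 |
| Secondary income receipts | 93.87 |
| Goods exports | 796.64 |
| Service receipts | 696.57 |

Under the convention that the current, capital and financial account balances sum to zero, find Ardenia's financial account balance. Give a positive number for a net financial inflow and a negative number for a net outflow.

Goods balance = 796.64 - 990.69 = -194.05
Services balance = 696.57 - 382.12 = 314.45
Trade balance (goods + services) = -194.05 + 314.45 = 120.40
Net primary income = 82.03
Net secondary income = 93.87 - 108.62 = -14.75
Current account = 120.40 + 82.03 + (-14.75) = 187.68
Financial account = -(187.68 + 44.54) = -232.22

-232.22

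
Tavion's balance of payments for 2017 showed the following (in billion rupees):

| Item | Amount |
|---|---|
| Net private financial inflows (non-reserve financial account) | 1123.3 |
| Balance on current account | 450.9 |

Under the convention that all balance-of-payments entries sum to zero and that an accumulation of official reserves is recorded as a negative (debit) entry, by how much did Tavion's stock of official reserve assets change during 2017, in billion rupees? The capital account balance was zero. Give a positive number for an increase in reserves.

Official reserve transactions balance = -(450.9 + 1123.3) = -1574.2
An accumulation of reserves is recorded as a debit (negative entry), so the change in the stock of reserves is the negative of that balance.
Change in official reserves = -(-1574.2) = 1574.2

1574.2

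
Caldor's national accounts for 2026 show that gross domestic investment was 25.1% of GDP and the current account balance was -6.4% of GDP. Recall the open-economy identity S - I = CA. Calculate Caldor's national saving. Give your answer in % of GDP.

18.7

S = I + CA = 25.1 + (-6.4) = 18.7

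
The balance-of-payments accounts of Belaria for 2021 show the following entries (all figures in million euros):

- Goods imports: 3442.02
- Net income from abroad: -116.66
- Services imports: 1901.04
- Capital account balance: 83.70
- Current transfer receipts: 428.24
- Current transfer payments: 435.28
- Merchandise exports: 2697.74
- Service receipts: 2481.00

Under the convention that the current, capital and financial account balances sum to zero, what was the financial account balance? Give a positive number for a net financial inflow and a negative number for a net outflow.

Goods balance = 2697.74 - 3442.02 = -744.28
Services balance = 2481.00 - 1901.04 = 579.96
Trade balance (goods + services) = -744.28 + 579.96 = -164.32
Net primary income = -116.66
Net secondary income = 428.24 - 435.28 = -7.04
Current account = -164.32 + (-116.66) + (-7.04) = -288.02
Financial account = -(-288.02 + 83.70) = 204.32

204.32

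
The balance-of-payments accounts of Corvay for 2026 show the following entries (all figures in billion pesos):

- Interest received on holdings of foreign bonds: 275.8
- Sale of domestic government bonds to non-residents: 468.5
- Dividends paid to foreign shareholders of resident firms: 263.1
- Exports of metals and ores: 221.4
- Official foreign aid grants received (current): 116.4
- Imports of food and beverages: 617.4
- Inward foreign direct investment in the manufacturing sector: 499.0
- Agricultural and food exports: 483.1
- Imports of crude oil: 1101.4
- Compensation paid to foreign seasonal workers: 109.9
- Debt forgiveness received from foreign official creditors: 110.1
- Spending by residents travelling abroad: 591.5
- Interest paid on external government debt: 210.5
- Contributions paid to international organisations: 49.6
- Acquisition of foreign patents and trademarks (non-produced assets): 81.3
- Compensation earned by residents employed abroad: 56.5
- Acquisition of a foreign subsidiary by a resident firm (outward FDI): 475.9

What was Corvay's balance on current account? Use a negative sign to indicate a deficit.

Goods: -617.4 + 221.4 - 1101.4 + 483.1 = -1014.3
Services: -591.5
Primary income: 275.8 - 210.5 + 56.5 - 263.1 - 109.9 = -251.2
Secondary income: -49.6 + 116.4 = 66.8
Current account = (-1014.3) + (-591.5) + (-251.2) + 66.8 = -1790.2
(Excluded from the current account — financial account: sale of domestic government bonds to non-residents 468.5, inward foreign direct investment in the manufacturing sector 499.0, acquisition of a foreign subsidiary by a resident firm (outward FDI) 475.9; capital account: debt forgiveness received from foreign official creditors 110.1, acquisition of foreign patents and trademarks (non-produced assets) 81.3.)

-1790.2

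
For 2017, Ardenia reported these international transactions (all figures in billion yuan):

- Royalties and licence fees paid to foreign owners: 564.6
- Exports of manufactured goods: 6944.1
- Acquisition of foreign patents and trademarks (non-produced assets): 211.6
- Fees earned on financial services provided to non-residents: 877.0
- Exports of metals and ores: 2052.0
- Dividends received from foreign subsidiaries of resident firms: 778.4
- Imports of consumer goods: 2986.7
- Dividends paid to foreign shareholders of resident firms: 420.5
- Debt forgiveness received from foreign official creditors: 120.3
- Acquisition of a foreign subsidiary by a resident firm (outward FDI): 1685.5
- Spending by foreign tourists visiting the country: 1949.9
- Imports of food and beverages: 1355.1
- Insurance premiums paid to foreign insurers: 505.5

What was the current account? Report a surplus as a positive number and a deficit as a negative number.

6769.0

Goods: 2052.0 - 2986.7 - 1355.1 + 6944.1 = 4654.3
Services: -505.5 + 1949.9 - 564.6 + 877.0 = 1756.8
Primary income: -420.5 + 778.4 = 357.9
Current account = 4654.3 + 1756.8 + 357.9 = 6769.0
(Excluded from the current account — capital account: acquisition of foreign patents and trademarks (non-produced assets) 211.6, debt forgiveness received from foreign official creditors 120.3; financial account: acquisition of a foreign subsidiary by a resident firm (outward FDI) 1685.5.)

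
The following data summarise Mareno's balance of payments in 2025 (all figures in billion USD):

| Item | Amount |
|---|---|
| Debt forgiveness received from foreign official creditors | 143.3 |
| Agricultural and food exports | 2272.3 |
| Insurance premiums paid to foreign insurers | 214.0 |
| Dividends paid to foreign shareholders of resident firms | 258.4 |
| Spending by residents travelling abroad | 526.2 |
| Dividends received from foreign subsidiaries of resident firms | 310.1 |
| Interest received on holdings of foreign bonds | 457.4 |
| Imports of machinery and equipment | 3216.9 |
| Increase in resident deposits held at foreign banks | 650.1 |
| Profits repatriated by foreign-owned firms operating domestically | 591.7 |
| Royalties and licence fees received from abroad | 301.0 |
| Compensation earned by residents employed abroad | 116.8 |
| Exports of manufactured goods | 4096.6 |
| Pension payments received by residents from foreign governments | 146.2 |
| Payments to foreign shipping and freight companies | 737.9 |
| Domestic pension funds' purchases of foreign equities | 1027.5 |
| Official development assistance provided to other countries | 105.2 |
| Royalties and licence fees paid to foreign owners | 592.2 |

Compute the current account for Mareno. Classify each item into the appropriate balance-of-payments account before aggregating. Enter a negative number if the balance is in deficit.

Goods: -3216.9 + 4096.6 + 2272.3 = 3152.0
Services: -214.0 - 737.9 - 526.2 + 301.0 - 592.2 = -1769.3
Primary income: 457.4 + 116.8 - 591.7 + 310.1 - 258.4 = 34.2
Secondary income: -105.2 + 146.2 = 41.0
Current account = 3152.0 + (-1769.3) + 34.2 + 41.0 = 1457.9
(Excluded from the current account — capital account: debt forgiveness received from foreign official creditors 143.3; financial account: increase in resident deposits held at foreign banks 650.1, domestic pension funds' purchases of foreign equities 1027.5.)

1457.9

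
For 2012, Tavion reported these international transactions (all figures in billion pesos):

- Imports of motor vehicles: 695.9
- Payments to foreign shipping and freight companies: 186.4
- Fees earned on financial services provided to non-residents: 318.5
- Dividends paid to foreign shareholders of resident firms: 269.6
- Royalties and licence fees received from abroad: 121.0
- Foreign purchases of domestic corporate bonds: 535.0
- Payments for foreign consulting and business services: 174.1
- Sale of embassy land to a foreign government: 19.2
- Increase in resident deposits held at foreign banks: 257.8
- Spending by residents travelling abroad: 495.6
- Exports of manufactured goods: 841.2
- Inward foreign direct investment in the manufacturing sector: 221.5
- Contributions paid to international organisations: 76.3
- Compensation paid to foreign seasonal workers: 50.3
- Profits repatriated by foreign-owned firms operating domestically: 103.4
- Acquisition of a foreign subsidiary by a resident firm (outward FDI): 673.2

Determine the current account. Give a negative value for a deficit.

Goods: -695.9 + 841.2 = 145.3
Services: 121.0 + 318.5 - 186.4 - 495.6 - 174.1 = -416.6
Primary income: -50.3 - 269.6 - 103.4 = -423.3
Secondary income: -76.3
Current account = 145.3 + (-416.6) + (-423.3) + (-76.3) = -770.9
(Excluded from the current account — financial account: foreign purchases of domestic corporate bonds 535.0, increase in resident deposits held at foreign banks 257.8, inward foreign direct investment in the manufacturing sector 221.5, acquisition of a foreign subsidiary by a resident firm (outward FDI) 673.2; capital account: sale of embassy land to a foreign government 19.2.)

-770.9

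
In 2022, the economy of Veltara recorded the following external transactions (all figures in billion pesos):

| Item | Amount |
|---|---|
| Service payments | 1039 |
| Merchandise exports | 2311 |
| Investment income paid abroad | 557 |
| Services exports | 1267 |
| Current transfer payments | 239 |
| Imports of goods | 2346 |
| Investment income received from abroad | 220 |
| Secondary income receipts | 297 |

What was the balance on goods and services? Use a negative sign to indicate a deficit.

Goods balance = 2311 - 2346 = -35
Services balance = 1267 - 1039 = 228
Trade balance (goods + services) = -35 + 228 = 193

193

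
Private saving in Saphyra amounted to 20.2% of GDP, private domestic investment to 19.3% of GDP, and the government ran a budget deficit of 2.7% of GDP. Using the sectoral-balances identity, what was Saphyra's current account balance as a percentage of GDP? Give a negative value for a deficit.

By the sectoral-balances identity, CA = (S_private - I) + (T - G).
Private balance = 20.2 - 19.3 = 0.9
Government balance (T - G) = -2.7
CA = 0.9 + (-2.7) = -1.8

-1.8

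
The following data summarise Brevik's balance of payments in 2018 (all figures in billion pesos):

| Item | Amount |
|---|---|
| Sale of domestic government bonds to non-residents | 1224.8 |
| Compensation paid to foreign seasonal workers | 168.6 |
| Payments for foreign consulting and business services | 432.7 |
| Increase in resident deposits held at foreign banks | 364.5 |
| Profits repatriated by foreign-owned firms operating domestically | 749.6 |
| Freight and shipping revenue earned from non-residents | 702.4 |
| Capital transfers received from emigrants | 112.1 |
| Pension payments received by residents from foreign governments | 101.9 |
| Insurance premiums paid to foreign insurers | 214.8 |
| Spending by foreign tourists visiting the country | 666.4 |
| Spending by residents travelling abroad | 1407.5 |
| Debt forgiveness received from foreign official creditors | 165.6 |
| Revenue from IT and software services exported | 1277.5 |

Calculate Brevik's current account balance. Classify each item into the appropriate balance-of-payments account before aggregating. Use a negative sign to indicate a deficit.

-225.0

Services: -432.7 - 1407.5 - 214.8 + 666.4 + 1277.5 + 702.4 = 591.3
Primary income: -168.6 - 749.6 = -918.2
Secondary income: 101.9
Current account = 591.3 + (-918.2) + 101.9 = -225.0
(Excluded from the current account — financial account: sale of domestic government bonds to non-residents 1224.8, increase in resident deposits held at foreign banks 364.5; capital account: capital transfers received from emigrants 112.1, debt forgiveness received from foreign official creditors 165.6.)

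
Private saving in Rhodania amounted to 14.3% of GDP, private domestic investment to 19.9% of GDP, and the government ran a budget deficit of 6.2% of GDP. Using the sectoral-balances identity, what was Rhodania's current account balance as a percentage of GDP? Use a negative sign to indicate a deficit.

-11.8

By the sectoral-balances identity, CA = (S_private - I) + (T - G).
Private balance = 14.3 - 19.9 = -5.6
Government balance (T - G) = -6.2
CA = -5.6 + (-6.2) = -11.8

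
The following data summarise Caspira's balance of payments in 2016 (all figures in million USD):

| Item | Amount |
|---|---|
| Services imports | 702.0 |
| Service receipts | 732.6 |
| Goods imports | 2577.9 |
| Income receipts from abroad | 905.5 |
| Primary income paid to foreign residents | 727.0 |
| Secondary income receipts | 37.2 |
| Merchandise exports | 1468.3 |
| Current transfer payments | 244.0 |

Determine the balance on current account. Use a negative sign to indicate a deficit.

Goods balance = 1468.3 - 2577.9 = -1109.6
Services balance = 732.6 - 702.0 = 30.6
Trade balance (goods + services) = -1109.6 + 30.6 = -1079.0
Net primary income = 905.5 - 727.0 = 178.5
Net secondary income = 37.2 - 244.0 = -206.8
Current account = -1079.0 + 178.5 + (-206.8) = -1107.3

-1107.3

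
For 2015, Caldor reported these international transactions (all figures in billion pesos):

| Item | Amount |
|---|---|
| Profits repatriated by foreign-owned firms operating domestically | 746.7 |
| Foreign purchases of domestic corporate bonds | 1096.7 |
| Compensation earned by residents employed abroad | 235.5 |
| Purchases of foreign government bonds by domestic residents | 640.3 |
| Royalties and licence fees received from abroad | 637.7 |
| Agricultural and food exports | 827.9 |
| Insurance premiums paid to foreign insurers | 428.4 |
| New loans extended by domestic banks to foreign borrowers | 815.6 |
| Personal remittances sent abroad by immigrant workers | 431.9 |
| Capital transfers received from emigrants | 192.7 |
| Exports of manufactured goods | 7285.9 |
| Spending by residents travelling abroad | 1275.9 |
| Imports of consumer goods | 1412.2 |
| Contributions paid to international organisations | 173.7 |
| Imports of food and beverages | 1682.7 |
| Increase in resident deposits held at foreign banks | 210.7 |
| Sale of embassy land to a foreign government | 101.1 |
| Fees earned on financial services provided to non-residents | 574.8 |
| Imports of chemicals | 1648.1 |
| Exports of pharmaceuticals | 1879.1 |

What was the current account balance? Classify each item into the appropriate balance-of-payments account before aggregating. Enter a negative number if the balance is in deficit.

3641.3

Goods: 827.9 - 1682.7 - 1412.2 + 1879.1 - 1648.1 + 7285.9 = 5249.9
Services: -1275.9 + 574.8 - 428.4 + 637.7 = -491.8
Primary income: 235.5 - 746.7 = -511.2
Secondary income: -431.9 - 173.7 = -605.6
Current account = 5249.9 + (-491.8) + (-511.2) + (-605.6) = 3641.3
(Excluded from the current account — financial account: foreign purchases of domestic corporate bonds 1096.7, purchases of foreign government bonds by domestic residents 640.3, new loans extended by domestic banks to foreign borrowers 815.6, increase in resident deposits held at foreign banks 210.7; capital account: capital transfers received from emigrants 192.7, sale of embassy land to a foreign government 101.1.)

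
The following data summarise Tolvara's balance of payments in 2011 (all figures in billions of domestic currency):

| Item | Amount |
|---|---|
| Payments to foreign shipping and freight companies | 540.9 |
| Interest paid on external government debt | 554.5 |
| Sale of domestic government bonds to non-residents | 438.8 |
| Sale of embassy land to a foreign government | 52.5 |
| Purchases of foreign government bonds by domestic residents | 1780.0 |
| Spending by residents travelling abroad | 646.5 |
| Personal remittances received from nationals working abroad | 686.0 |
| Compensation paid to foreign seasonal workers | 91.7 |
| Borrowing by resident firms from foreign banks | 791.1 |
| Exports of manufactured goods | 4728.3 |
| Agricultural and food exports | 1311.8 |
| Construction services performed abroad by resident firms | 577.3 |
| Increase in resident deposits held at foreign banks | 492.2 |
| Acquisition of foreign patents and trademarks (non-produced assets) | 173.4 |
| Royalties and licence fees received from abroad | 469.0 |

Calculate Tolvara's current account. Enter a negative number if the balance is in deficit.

5938.8

Goods: 1311.8 + 4728.3 = 6040.1
Services: 577.3 - 646.5 + 469.0 - 540.9 = -141.1
Primary income: -91.7 - 554.5 = -646.2
Secondary income: 686.0
Current account = 6040.1 + (-141.1) + (-646.2) + 686.0 = 5938.8
(Excluded from the current account — financial account: sale of domestic government bonds to non-residents 438.8, purchases of foreign government bonds by domestic residents 1780.0, borrowing by resident firms from foreign banks 791.1, increase in resident deposits held at foreign banks 492.2; capital account: sale of embassy land to a foreign government 52.5, acquisition of foreign patents and trademarks (non-produced assets) 173.4.)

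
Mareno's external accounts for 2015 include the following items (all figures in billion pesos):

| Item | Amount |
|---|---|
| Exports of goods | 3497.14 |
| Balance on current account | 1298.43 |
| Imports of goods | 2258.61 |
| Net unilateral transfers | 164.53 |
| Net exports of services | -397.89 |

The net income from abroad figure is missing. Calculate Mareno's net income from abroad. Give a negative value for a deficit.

293.26

Current account = goods balance + services balance + net primary income + net secondary income
Sum of the known components = 1005.17
Net income from abroad = CA - (known components) = 1298.43 - 1005.17 = 293.26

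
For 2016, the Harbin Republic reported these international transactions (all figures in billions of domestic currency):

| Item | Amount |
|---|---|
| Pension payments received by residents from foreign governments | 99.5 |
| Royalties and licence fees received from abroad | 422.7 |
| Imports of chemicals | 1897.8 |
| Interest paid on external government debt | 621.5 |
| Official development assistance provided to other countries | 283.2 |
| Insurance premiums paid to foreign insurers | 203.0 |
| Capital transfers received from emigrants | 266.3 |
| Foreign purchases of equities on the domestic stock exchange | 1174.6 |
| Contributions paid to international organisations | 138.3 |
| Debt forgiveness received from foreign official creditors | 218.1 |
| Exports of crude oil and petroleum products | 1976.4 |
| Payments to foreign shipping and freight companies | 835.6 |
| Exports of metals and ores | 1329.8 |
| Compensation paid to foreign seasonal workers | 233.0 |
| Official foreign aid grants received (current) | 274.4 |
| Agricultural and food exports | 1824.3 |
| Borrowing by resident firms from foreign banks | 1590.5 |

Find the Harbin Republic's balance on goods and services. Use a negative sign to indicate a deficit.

2616.8

Goods: 1824.3 + 1976.4 - 1897.8 + 1329.8 = 3232.7
Services: -835.6 - 203.0 + 422.7 = -615.9
Trade balance = 3232.7 + (-615.9) = 2616.8
(Excluded from the trade balance — secondary income: pension payments received by residents from foreign governments 99.5, official development assistance provided to other countries 283.2, contributions paid to international organisations 138.3, official foreign aid grants received (current) 274.4; primary income: interest paid on external government debt 621.5, compensation paid to foreign seasonal workers 233.0; capital account: capital transfers received from emigrants 266.3, debt forgiveness received from foreign official creditors 218.1; financial account: foreign purchases of equities on the domestic stock exchange 1174.6, borrowing by resident firms from foreign banks 1590.5.)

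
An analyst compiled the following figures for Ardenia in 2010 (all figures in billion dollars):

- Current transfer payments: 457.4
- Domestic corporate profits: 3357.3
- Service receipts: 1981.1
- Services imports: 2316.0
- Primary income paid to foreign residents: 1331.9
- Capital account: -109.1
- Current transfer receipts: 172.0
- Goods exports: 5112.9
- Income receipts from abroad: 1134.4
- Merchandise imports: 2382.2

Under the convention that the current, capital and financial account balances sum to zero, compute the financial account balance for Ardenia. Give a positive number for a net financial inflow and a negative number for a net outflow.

-1803.8

Goods balance = 5112.9 - 2382.2 = 2730.7
Services balance = 1981.1 - 2316.0 = -334.9
Trade balance (goods + services) = 2730.7 + (-334.9) = 2395.8
Net primary income = 1134.4 - 1331.9 = -197.5
Net secondary income = 172.0 - 457.4 = -285.4
Current account = 2395.8 + (-197.5) + (-285.4) = 1912.9
Financial account = -(1912.9 + (-109.1)) = -1803.8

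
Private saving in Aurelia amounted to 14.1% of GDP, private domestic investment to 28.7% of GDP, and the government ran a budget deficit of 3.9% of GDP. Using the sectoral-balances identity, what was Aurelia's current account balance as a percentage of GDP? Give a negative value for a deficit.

-18.5

By the sectoral-balances identity, CA = (S_private - I) + (T - G).
Private balance = 14.1 - 28.7 = -14.6
Government balance (T - G) = -3.9
CA = -14.6 + (-3.9) = -18.5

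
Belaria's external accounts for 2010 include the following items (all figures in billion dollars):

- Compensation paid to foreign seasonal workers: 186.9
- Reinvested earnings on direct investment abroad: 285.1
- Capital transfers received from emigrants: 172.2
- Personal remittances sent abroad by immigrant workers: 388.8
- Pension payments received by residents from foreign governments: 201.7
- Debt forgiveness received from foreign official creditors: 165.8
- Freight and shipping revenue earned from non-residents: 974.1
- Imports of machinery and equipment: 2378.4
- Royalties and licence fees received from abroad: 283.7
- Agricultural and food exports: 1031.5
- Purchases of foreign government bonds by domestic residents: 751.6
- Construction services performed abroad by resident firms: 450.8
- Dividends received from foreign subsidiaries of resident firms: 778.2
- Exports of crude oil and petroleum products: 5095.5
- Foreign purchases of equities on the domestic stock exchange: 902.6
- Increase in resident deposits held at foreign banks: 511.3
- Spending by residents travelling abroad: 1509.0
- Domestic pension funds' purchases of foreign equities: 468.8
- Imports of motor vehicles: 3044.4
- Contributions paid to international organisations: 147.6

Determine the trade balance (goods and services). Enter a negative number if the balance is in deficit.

Goods: 5095.5 - 2378.4 + 1031.5 - 3044.4 = 704.2
Services: 283.7 - 1509.0 + 974.1 + 450.8 = 199.6
Trade balance = 704.2 + 199.6 = 903.8
(Excluded from the trade balance — primary income: compensation paid to foreign seasonal workers 186.9, reinvested earnings on direct investment abroad 285.1, dividends received from foreign subsidiaries of resident firms 778.2; capital account: capital transfers received from emigrants 172.2, debt forgiveness received from foreign official creditors 165.8; secondary income: personal remittances sent abroad by immigrant workers 388.8, pension payments received by residents from foreign governments 201.7, contributions paid to international organisations 147.6; financial account: purchases of foreign government bonds by domestic residents 751.6, foreign purchases of equities on the domestic stock exchange 902.6, increase in resident deposits held at foreign banks 511.3, domestic pension funds' purchases of foreign equities 468.8.)

903.8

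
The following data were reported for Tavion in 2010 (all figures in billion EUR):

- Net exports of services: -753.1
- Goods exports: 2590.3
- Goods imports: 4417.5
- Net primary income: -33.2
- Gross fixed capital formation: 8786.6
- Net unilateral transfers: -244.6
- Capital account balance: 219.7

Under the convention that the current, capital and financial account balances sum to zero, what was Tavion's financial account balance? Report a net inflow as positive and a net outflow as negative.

Goods balance = 2590.3 - 4417.5 = -1827.2
Services balance = -753.1
Trade balance (goods + services) = -1827.2 + (-753.1) = -2580.3
Net primary income = -33.2
Net secondary income = -244.6
Current account = -2580.3 + (-33.2) + (-244.6) = -2858.1
Financial account = -(-2858.1 + 219.7) = 2638.4

2638.4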